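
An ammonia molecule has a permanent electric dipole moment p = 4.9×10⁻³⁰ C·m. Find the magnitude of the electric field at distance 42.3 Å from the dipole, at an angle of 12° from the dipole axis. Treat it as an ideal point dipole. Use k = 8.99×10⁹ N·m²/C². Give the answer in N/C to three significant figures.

E ≈ 1.15×10⁶ N/C

At angle θ the dipole field magnitude is E = (kp/r³)·√(1 + 3cos²θ).
kp/r³ = (8.99×10⁹)(4.90×10⁻³⁰) / (4.23×10⁻⁹)³ = 5.820×10⁵ N/C.
√(1 + 3cos²12°) = √(1 + 3·0.9568) = √3.8703 ≈ 1.9673.
E ≈ 5.820×10⁵ × 1.967 = 1.145×10⁶ N/C.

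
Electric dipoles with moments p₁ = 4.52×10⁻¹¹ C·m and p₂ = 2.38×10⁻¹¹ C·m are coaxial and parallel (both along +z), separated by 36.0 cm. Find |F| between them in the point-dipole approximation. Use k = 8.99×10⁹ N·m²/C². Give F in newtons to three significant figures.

On-axis field of dipole 1 at distance r: E = 2kp₁/r³. Force on dipole 2 is F = p₂·dE/dr (gradient along axis).
dE/dr = −6kp₁/r⁴, so |F| = 6kp₁p₂/r⁴ (attractive for aligned moments).
F = 6(8.99×10⁹)(4.52×10⁻¹¹)(2.38×10⁻¹¹)/(0.360)⁴ = 3.455×10⁻⁹ N.

F ≈ 3.45×10⁻⁹ N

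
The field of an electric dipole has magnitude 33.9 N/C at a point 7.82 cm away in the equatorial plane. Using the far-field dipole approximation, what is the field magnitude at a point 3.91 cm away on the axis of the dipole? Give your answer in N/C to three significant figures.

Dipole fields scale as 1/r³ in the far field.
The axial field is twice the equatorial field at the same r, so the geometry factor is 2/1.
E₂ = E₁ · (2/1) · (r₁/r₂)³ = 33.9 · 2 · (7.82/3.91)³.
(r₁/r₂)³ = (2)³ = 8.
E₂ ≈ 542.4 N/C.

E ≈ 542 N/C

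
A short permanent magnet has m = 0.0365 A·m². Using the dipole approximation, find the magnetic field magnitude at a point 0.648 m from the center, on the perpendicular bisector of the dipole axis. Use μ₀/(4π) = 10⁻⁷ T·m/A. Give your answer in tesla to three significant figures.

B ≈ 1.34×10⁻⁸ T

In the equatorial plane B = (μ₀/4π)·m/r³ (half the axial value).
B = (10⁻⁷)·(0.0365) / (0.648)³ = 1.341×10⁻⁸ T.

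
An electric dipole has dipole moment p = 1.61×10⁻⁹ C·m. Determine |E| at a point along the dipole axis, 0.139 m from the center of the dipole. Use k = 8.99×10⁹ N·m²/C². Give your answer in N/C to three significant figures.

On the dipole axis E = 2kp/r³.
E = 2·(8.99×10⁹)(1.61×10⁻⁹) / (0.139)³ = 1.078×10⁴ N/C.

E ≈ 1.08×10⁴ N/C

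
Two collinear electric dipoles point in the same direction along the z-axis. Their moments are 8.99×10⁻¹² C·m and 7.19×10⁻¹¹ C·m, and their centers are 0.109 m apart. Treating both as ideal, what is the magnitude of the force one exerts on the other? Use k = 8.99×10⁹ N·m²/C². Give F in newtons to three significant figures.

F ≈ 2.47×10⁻⁷ N

On-axis field of dipole 1 at distance r: E = 2kp₁/r³. Force on dipole 2 is F = p₂·dE/dr (gradient along axis).
dE/dr = −6kp₁/r⁴, so |F| = 6kp₁p₂/r⁴ (attractive for aligned moments).
F = 6(8.99×10⁹)(8.99×10⁻¹²)(7.19×10⁻¹¹)/(0.109)⁴ = 2.470×10⁻⁷ N.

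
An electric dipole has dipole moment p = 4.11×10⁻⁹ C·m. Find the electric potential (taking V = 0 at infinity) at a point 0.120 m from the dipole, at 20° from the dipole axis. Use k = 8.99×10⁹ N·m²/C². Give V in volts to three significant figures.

V ≈ 2410 V

The dipole potential is V = kp cosθ / r².
V = (8.99×10⁹)(4.11×10⁻⁹)·cos20° / (0.120)² = 2411 V.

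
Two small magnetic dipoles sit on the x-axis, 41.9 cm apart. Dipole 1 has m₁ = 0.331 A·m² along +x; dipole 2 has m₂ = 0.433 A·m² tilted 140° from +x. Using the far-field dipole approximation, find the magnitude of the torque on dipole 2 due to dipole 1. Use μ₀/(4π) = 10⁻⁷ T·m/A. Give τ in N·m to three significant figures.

τ ≈ 2.50×10⁻⁷ N·m

Dipole B is on the axis of dipole A, so B₁ there is axial: B₁ = (μ₀/4π)·2m₁/r³ along +x.
B₁ = 2(10⁻⁷)(0.331)/(0.419)³ = 8.999×10⁻⁷ T.
τ = m₂ B₁ sinθ.
τ = (0.433)(8.999×10⁻⁷)·sin140° = 2.505×10⁻⁷ N·m.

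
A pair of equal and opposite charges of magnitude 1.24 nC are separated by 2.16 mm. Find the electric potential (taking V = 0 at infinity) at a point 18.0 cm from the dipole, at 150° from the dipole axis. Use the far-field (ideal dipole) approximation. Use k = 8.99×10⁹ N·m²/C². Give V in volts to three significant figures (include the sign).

V ≈ -0.644 V

Dipole moment p = qd = (1.24×10⁻⁹ C)(0.00216 m) = 2.678×10⁻¹² C·m.
The dipole potential is V = kp cosθ / r².
V = (8.99×10⁹)(2.678×10⁻¹²)·cos150° / (0.180)² = -0.6435 V.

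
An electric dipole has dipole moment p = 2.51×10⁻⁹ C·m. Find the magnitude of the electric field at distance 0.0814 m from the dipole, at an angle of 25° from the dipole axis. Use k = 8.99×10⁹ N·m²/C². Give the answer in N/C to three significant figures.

At angle θ the dipole field magnitude is E = (kp/r³)·√(1 + 3cos²θ).
kp/r³ = (8.99×10⁹)(2.51×10⁻⁹) / (0.0814)³ = 4.184×10⁴ N/C.
√(1 + 3cos²25°) = √(1 + 3·0.8214) = √3.4642 ≈ 1.8612.
E ≈ 4.184×10⁴ × 1.861 = 7.787×10⁴ N/C.

E ≈ 7.79×10⁴ N/C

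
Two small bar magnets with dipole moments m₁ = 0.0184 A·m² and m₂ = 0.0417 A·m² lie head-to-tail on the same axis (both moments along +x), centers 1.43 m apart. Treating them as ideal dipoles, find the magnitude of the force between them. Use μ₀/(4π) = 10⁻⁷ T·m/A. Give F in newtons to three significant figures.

F ≈ 1.10×10⁻¹⁰ N

On-axis B of dipole 1: B = (μ₀/4π)·2m₁/r³. Force on dipole 2: F = m₂·dB/dr.
dB/dr = −(μ₀/4π)·6m₁/r⁴, so |F| = (μ₀/4π)·6m₁m₂/r⁴.
F = 6(10⁻⁷)(0.0184)(0.0417)/(1.43)⁴ = 1.101×10⁻¹⁰ N.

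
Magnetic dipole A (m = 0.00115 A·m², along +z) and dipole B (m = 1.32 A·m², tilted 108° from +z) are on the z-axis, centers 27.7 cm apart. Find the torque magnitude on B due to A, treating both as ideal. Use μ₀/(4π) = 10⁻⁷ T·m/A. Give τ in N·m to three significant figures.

Dipole B is on the axis of dipole A, so B₁ there is axial: B₁ = (μ₀/4π)·2m₁/r³ along +z.
B₁ = 2(10⁻⁷)(0.00115)/(0.277)³ = 1.082×10⁻⁸ T.
τ = m₂ B₁ sinθ.
τ = (1.32)(1.082×10⁻⁸)·sin108° = 1.359×10⁻⁸ N·m.

τ ≈ 1.36×10⁻⁸ N·m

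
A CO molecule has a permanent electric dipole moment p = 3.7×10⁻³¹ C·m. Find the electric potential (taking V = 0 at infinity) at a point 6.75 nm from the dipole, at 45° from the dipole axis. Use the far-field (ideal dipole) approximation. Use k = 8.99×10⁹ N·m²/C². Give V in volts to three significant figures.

V ≈ 5.16×10⁻⁵ V

The dipole potential is V = kp cosθ / r².
V = (8.99×10⁹)(3.70×10⁻³¹)·cos45° / (6.75×10⁻⁹)² = 5.162×10⁻⁵ V.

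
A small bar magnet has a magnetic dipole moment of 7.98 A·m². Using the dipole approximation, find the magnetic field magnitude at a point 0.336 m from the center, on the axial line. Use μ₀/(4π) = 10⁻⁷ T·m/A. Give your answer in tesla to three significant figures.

B ≈ 4.21×10⁻⁵ T

On axis B = (μ₀/4π)·2m/r³.
B = 2·(10⁻⁷)·(7.98) / (0.336)³ = 4.207×10⁻⁵ T.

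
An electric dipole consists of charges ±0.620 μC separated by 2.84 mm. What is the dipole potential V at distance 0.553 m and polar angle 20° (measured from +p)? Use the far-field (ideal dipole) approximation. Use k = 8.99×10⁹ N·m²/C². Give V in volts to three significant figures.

Dipole moment p = qd = (6.20×10⁻⁷ C)(0.00284 m) = 1.761×10⁻⁹ C·m.
The dipole potential is V = kp cosθ / r².
V = (8.99×10⁹)(1.761×10⁻⁹)·cos20° / (0.553)² = 48.65 V.

V ≈ 48.6 V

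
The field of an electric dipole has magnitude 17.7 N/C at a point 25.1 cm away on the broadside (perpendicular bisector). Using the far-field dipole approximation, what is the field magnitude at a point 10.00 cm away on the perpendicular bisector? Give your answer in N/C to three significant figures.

Dipole fields scale as 1/r³ in the far field; the geometry is the same at both points.
E₂ = E₁ · (r₁/r₂)³ = 17.7 · (25.1/10.00)³.
(r₁/r₂)³ = (2.51)³ = 15.81.
E₂ ≈ 279.9 N/C.

E ≈ 280 N/C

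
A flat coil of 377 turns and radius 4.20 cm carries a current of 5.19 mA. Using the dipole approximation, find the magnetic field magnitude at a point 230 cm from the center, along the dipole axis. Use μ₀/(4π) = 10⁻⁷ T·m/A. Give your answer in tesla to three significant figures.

B ≈ 1.78×10⁻¹⁰ T

m = NIA = NIπa² = 377·(0.00519)·π·(0.0420)² = 0.01084 A·m².
On axis B = (μ₀/4π)·2m/r³.
B = 2·(10⁻⁷)·(0.01084) / (2.30)³ = 1.782×10⁻¹⁰ T.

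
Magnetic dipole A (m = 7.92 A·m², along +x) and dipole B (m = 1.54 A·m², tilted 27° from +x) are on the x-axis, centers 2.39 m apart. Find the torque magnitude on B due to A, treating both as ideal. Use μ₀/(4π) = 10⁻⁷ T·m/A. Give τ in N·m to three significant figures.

Dipole B is on the axis of dipole A, so B₁ there is axial: B₁ = (μ₀/4π)·2m₁/r³ along +x.
B₁ = 2(10⁻⁷)(7.92)/(2.39)³ = 1.160×10⁻⁷ T.
τ = m₂ B₁ sinθ.
τ = (1.54)(1.160×10⁻⁷)·sin27° = 8.112×10⁻⁸ N·m.

τ ≈ 8.11×10⁻⁸ N·m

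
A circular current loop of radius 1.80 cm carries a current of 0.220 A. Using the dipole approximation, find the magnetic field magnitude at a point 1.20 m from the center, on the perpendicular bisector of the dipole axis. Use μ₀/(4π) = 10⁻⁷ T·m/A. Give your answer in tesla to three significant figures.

B ≈ 1.30×10⁻¹¹ T

Magnetic moment m = IA = Iπa² = (0.220)·π·(0.0180)² = 2.239×10⁻⁴ A·m².
In the equatorial plane B = (μ₀/4π)·m/r³ (half the axial value).
B = (10⁻⁷)·(2.239×10⁻⁴) / (1.20)³ = 1.296×10⁻¹¹ T.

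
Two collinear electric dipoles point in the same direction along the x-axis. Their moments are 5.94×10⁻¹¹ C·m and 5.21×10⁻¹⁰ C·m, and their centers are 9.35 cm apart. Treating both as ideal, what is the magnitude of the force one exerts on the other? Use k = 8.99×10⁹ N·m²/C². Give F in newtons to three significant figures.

F ≈ 2.18×10⁻⁵ N

On-axis field of dipole 1 at distance r: E = 2kp₁/r³. Force on dipole 2 is F = p₂·dE/dr (gradient along axis).
dE/dr = −6kp₁/r⁴, so |F| = 6kp₁p₂/r⁴ (attractive for aligned moments).
F = 6(8.99×10⁹)(5.94×10⁻¹¹)(5.21×10⁻¹⁰)/(0.0935)⁴ = 2.184×10⁻⁵ N.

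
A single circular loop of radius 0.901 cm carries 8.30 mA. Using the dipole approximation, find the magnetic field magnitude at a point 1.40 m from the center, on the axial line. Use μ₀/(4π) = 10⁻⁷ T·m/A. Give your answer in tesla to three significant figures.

B ≈ 1.54×10⁻¹³ T

Magnetic moment m = IA = Iπa² = (0.00830)·π·(0.00901)² = 2.117×10⁻⁶ A·m².
On axis B = (μ₀/4π)·2m/r³.
B = 2·(10⁻⁷)·(2.117×10⁻⁶) / (1.40)³ = 1.543×10⁻¹³ T.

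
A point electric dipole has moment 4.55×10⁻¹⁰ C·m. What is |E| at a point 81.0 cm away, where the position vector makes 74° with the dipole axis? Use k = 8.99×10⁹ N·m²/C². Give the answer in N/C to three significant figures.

At angle θ the dipole field magnitude is E = (kp/r³)·√(1 + 3cos²θ).
kp/r³ = (8.99×10⁹)(4.55×10⁻¹⁰) / (0.810)³ = 7.697 N/C.
√(1 + 3cos²74°) = √(1 + 3·0.0760) = √1.2279 ≈ 1.1081.
E ≈ 7.697 × 1.108 = 8.529 N/C.

E ≈ 8.53 N/C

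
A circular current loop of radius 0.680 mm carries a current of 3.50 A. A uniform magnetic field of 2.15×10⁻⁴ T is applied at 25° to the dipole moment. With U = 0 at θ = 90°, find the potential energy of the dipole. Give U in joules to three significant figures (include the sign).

U ≈ -9.91×10⁻¹⁰ J

Magnetic moment m = IA = Iπa² = (3.50)·π·(6.80×10⁻⁴)² = 5.084×10⁻⁶ A·m².
U = −m·B = −mB cosθ.
U = −(5.084×10⁻⁶)(2.15×10⁻⁴)·cos25° = -9.906×10⁻¹⁰ J.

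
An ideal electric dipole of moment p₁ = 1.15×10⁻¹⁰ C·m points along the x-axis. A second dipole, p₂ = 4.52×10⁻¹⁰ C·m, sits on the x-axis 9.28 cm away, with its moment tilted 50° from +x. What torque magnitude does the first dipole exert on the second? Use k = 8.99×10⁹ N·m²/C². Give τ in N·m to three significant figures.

The second dipole sits on the axis of the first, so the field there is axial: E₁ = 2kp₁/r³ along +x.
E₁ = 2(8.99×10⁹)(1.15×10⁻¹⁰)/(0.0928)³ = 2587 N/C.
Torque on the second dipole: τ = p₂ E₁ sinθ.
τ = (4.52×10⁻¹⁰)(2587)·sin50° = 8.959×10⁻⁷ N·m.

τ ≈ 8.96×10⁻⁷ N·m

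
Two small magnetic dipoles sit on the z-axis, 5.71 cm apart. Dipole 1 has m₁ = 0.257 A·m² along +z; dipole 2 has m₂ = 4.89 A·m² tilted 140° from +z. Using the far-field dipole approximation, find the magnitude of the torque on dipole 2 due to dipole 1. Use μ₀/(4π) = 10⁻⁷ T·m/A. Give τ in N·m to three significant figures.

τ ≈ 8.68×10⁻⁴ N·m

Dipole B is on the axis of dipole A, so B₁ there is axial: B₁ = (μ₀/4π)·2m₁/r³ along +z.
B₁ = 2(10⁻⁷)(0.257)/(0.0571)³ = 2.761×10⁻⁴ T.
τ = m₂ B₁ sinθ.
τ = (4.89)(2.761×10⁻⁴)·sin140° = 8.678×10⁻⁴ N·m.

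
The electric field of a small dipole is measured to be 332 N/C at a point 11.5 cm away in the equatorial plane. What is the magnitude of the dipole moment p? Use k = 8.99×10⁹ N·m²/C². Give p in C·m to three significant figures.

p ≈ 5.62×10⁻¹¹ C·m

In the equatorial plane E = kp/r³, so p = Er³/(k).
p = (332)·(0.115)³ / (8.99×10⁹) = 5.617×10⁻¹¹ C·m.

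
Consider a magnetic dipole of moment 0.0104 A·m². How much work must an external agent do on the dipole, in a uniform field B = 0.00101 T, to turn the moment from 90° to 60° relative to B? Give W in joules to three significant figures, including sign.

W_ext = ΔU = −mB cosθ₂ + mB cosθ₁ = mB(cosθ₁ − cosθ₂).
W = (0.0104)(0.00101)·(cos90° − cos60°) = (1.050×10⁻⁵)·(-0.5000) = -5.252×10⁻⁶ J.

W ≈ -5.25×10⁻⁶ J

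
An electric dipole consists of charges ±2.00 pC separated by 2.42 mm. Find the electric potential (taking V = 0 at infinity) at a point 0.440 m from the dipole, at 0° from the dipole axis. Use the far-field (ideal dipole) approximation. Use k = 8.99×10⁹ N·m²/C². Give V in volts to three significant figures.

Dipole moment p = qd = (2.00×10⁻¹² C)(0.00242 m) = 4.84×10⁻¹⁵ C·m.
The dipole potential is V = kp cosθ / r².
V = (8.99×10⁹)(4.84×10⁻¹⁵)·cos0° / (0.440)² = 2.248×10⁻⁴ V.

V ≈ 2.25×10⁻⁴ V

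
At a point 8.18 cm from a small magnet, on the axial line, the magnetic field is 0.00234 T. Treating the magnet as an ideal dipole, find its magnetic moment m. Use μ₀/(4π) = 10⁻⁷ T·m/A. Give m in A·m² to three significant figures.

m ≈ 6.40 A·m²

On axis B = (μ₀/4π)·2m/r³, so m = Br³·4π/(μ₀·2).
m = (0.00234)·(0.0818)³ / (2·10⁻⁷) = 6.404 A·m².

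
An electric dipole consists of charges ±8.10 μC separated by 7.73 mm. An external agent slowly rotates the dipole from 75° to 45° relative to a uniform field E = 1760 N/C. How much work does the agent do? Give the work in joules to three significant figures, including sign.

W ≈ -4.94×10⁻⁵ J

Dipole moment p = qd = (8.10×10⁻⁶ C)(0.00773 m) = 6.261×10⁻⁸ C·m.
W_ext = ΔU = U(θ₂) − U(θ₁) = −pE cosθ₂ − (−pE cosθ₁) = pE(cosθ₁ − cosθ₂).
W = (6.261×10⁻⁸)(1760)·(cos75° − cos45°) = (1.102×10⁻⁴)·(-0.4483) = -4.940×10⁻⁵ J.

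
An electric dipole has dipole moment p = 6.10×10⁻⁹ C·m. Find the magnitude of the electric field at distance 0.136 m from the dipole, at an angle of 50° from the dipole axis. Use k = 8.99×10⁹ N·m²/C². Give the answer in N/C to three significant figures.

E ≈ 3.26×10⁴ N/C

At angle θ the dipole field magnitude is E = (kp/r³)·√(1 + 3cos²θ).
kp/r³ = (8.99×10⁹)(6.10×10⁻⁹) / (0.136)³ = 2.180×10⁴ N/C.
√(1 + 3cos²50°) = √(1 + 3·0.4132) = √2.2395 ≈ 1.4965.
E ≈ 2.180×10⁴ × 1.497 = 3.263×10⁴ N/C.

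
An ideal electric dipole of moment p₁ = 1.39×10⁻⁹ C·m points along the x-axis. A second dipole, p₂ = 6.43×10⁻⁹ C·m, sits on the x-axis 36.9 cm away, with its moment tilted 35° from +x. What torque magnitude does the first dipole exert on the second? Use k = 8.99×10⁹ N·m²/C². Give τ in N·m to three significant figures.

The second dipole sits on the axis of the first, so the field there is axial: E₁ = 2kp₁/r³ along +x.
E₁ = 2(8.99×10⁹)(1.39×10⁻⁹)/(0.369)³ = 497.4 N/C.
Torque on the second dipole: τ = p₂ E₁ sinθ.
τ = (6.43×10⁻⁹)(497.4)·sin35° = 1.835×10⁻⁶ N·m.

τ ≈ 1.83×10⁻⁶ N·m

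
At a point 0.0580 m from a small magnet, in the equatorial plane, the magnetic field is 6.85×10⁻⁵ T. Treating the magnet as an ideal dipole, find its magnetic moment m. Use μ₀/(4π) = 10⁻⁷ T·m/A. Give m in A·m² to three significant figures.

m ≈ 0.134 A·m²

In the equatorial plane B = (μ₀/4π)·m/r³, so m = Br³·4π/(μ₀).
m = (6.85×10⁻⁵)·(0.0580)³ / (10⁻⁷) = 0.1337 A·m².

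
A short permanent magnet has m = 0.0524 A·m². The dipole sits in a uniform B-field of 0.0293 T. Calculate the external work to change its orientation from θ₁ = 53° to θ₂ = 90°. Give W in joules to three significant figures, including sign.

W ≈ 9.24×10⁻⁴ J

W_ext = ΔU = −mB cosθ₂ + mB cosθ₁ = mB(cosθ₁ − cosθ₂).
W = (0.0524)(0.0293)·(cos53° − cos90°) = (0.001535)·(+0.6018) = 9.240×10⁻⁴ J.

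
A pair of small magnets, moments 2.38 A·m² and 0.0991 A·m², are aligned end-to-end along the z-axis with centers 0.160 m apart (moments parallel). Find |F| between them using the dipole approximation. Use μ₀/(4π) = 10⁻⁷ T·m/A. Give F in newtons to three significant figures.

F ≈ 2.16×10⁻⁴ N

On-axis B of dipole 1: B = (μ₀/4π)·2m₁/r³. Force on dipole 2: F = m₂·dB/dr.
dB/dr = −(μ₀/4π)·6m₁/r⁴, so |F| = (μ₀/4π)·6m₁m₂/r⁴.
F = 6(10⁻⁷)(2.38)(0.0991)/(0.160)⁴ = 2.159×10⁻⁴ N.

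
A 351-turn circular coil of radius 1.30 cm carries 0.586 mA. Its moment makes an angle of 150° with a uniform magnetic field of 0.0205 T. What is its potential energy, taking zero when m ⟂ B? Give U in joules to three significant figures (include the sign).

U ≈ 1.94×10⁻⁶ J

m = NIA = NIπa² = 351·(5.86×10⁻⁴)·π·(0.0130)² = 1.092×10⁻⁴ A·m².
U = −m·B = −mB cosθ.
U = −(1.092×10⁻⁴)(0.0205)·cos150° = 1.939×10⁻⁶ J.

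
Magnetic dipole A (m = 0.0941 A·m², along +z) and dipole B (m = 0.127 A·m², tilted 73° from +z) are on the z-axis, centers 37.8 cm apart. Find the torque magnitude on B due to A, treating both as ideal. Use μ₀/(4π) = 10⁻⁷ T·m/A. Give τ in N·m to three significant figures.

Dipole B is on the axis of dipole A, so B₁ there is axial: B₁ = (μ₀/4π)·2m₁/r³ along +z.
B₁ = 2(10⁻⁷)(0.0941)/(0.378)³ = 3.485×10⁻⁷ T.
τ = m₂ B₁ sinθ.
τ = (0.127)(3.485×10⁻⁷)·sin73° = 4.232×10⁻⁸ N·m.

τ ≈ 4.23×10⁻⁸ N·m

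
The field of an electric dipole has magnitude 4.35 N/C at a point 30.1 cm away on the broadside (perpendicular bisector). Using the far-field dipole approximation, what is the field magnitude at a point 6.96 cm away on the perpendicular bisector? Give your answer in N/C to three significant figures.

Dipole fields scale as 1/r³ in the far field; the geometry is the same at both points.
E₂ = E₁ · (r₁/r₂)³ = 4.35 · (30.1/6.96)³.
(r₁/r₂)³ = (4.325)³ = 80.89.
E₂ ≈ 351.9 N/C.

E ≈ 352 N/C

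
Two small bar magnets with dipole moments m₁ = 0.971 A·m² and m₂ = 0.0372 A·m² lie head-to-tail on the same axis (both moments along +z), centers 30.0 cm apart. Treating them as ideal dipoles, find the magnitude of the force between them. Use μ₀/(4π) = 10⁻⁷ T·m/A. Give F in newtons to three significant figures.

On-axis B of dipole 1: B = (μ₀/4π)·2m₁/r³. Force on dipole 2: F = m₂·dB/dr.
dB/dr = −(μ₀/4π)·6m₁/r⁴, so |F| = (μ₀/4π)·6m₁m₂/r⁴.
F = 6(10⁻⁷)(0.971)(0.0372)/(0.300)⁴ = 2.676×10⁻⁶ N.

F ≈ 2.68×10⁻⁶ N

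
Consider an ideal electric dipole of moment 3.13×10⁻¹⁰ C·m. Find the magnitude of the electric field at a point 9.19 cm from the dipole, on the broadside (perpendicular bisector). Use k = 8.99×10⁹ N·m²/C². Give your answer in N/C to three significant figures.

In the equatorial plane E = kp/r³.
E = (8.99×10⁹)(3.13×10⁻¹⁰) / (0.0919)³ = 3625 N/C.

E ≈ 3630 N/C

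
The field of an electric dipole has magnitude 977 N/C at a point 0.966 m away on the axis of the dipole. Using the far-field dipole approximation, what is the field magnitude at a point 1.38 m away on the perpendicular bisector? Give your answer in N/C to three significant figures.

Dipole fields scale as 1/r³ in the far field.
The axial field is twice the equatorial field at the same r, so the geometry factor is 1/2.
E₂ = E₁ · (1/2) · (r₁/r₂)³ = 977 · 0.5 · (0.966/1.38)³.
(r₁/r₂)³ = (0.7)³ = 0.343.
E₂ ≈ 167.6 N/C.

E ≈ 168 N/C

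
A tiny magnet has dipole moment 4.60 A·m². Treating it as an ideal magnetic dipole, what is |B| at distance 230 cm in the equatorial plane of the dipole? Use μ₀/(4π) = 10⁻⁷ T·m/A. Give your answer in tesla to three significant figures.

In the equatorial plane B = (μ₀/4π)·m/r³ (half the axial value).
B = (10⁻⁷)·(4.60) / (2.30)³ = 3.781×10⁻⁸ T.

B ≈ 3.78×10⁻⁸ T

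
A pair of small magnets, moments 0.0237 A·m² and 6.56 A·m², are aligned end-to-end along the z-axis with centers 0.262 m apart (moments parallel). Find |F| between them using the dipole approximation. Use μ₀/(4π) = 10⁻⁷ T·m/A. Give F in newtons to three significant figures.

F ≈ 1.98×10⁻⁵ N

On-axis B of dipole 1: B = (μ₀/4π)·2m₁/r³. Force on dipole 2: F = m₂·dB/dr.
dB/dr = −(μ₀/4π)·6m₁/r⁴, so |F| = (μ₀/4π)·6m₁m₂/r⁴.
F = 6(10⁻⁷)(0.0237)(6.56)/(0.262)⁴ = 1.980×10⁻⁵ N.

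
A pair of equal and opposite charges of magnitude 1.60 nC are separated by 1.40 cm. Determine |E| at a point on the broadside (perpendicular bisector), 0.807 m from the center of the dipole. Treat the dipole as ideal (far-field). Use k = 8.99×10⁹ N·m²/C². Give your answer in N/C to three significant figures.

E ≈ 0.383 N/C

Dipole moment p = qd = (1.60×10⁻⁹ C)(0.0140 m) = 2.24×10⁻¹¹ C·m.
On the perpendicular bisector E = kp/r³ (half the axial value at the same distance).
E = (8.99×10⁹)(2.24×10⁻¹¹) / (0.807)³ = 0.3832 N/C.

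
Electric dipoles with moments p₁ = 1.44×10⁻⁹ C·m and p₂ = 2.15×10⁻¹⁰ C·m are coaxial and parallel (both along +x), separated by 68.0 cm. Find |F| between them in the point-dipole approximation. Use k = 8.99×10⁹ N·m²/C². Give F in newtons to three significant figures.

F ≈ 7.81×10⁻⁸ N

On-axis field of dipole 1 at distance r: E = 2kp₁/r³. Force on dipole 2 is F = p₂·dE/dr (gradient along axis).
dE/dr = −6kp₁/r⁴, so |F| = 6kp₁p₂/r⁴ (attractive for aligned moments).
F = 6(8.99×10⁹)(1.44×10⁻⁹)(2.15×10⁻¹⁰)/(0.680)⁴ = 7.810×10⁻⁸ N.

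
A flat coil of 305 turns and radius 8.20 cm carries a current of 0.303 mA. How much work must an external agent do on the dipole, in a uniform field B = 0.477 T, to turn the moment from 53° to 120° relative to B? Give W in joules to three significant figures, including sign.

W ≈ 0.00103 J

m = NIA = NIπa² = 305·(3.03×10⁻⁴)·π·(0.0820)² = 0.001952 A·m².
W_ext = ΔU = −mB cosθ₂ + mB cosθ₁ = mB(cosθ₁ − cosθ₂).
W = (0.001952)(0.477)·(cos53° − cos120°) = (9.311×10⁻⁴)·(+1.1018) = 0.001026 J.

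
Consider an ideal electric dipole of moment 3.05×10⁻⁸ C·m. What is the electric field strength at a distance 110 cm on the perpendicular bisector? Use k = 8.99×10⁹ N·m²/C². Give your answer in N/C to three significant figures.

On the perpendicular bisector E = kp/r³ (half the axial value at the same distance).
E = (8.99×10⁹)(3.05×10⁻⁸) / (1.10)³ = 206.0 N/C.

E ≈ 206 N/C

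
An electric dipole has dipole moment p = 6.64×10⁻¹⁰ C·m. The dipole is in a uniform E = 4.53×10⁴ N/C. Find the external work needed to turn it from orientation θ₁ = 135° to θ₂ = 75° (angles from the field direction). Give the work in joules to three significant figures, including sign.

W_ext = ΔU = U(θ₂) − U(θ₁) = −pE cosθ₂ − (−pE cosθ₁) = pE(cosθ₁ − cosθ₂).
W = (6.64×10⁻¹⁰)(4.53×10⁴)·(cos135° − cos75°) = (3.008×10⁻⁵)·(-0.9659) = -2.905×10⁻⁵ J.

W ≈ -2.91×10⁻⁵ J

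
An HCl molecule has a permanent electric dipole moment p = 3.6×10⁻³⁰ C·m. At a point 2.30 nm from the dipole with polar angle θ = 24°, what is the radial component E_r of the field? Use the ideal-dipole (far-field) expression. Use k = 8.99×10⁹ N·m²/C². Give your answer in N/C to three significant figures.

For a dipole, E_r = (2kp cosθ)/r³.
kp/r³ = (8.99×10⁹)(3.60×10⁻³⁰)/(2.30×10⁻⁹)³ = 2.660×10⁶ N/C.
E_r = 2·2.660×10⁶·cos24° = 4.860×10⁶ N/C.

E_r ≈ 4.86×10⁶ N/C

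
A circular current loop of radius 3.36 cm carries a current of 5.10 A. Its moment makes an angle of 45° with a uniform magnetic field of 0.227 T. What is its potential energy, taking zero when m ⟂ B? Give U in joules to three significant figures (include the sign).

U ≈ -0.00290 J

Magnetic moment m = IA = Iπa² = (5.10)·π·(0.0336)² = 0.01809 A·m².
U = −m·B = −mB cosθ.
U = −(0.01809)(0.227)·cos45° = -0.002904 J.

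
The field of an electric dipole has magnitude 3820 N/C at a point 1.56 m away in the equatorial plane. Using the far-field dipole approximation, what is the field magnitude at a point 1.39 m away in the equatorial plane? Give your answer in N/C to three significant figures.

Dipole fields scale as 1/r³ in the far field; the geometry is the same at both points.
E₂ = E₁ · (r₁/r₂)³ = 3820 · (1.56/1.39)³.
(r₁/r₂)³ = (1.122)³ = 1.414.
E₂ ≈ 5400 N/C.

E ≈ 5400 N/C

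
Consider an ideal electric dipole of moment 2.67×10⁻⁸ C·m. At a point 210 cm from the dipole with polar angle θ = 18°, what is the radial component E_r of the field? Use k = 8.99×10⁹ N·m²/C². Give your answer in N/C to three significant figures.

E_r ≈ 49.3 N/C

For a dipole, E_r = (2kp cosθ)/r³.
kp/r³ = (8.99×10⁹)(2.67×10⁻⁸)/(2.10)³ = 25.92 N/C.
E_r = 2·25.92·cos18° = 49.30 N/C.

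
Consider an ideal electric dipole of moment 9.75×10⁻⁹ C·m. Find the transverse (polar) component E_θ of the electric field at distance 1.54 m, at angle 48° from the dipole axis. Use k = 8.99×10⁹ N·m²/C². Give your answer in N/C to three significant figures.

For a dipole, E_θ = (kp sinθ)/r³.
kp/r³ = (8.99×10⁹)(9.75×10⁻⁹)/(1.54)³ = 24.00 N/C.
E_θ = 24.00·sin48° = 17.84 N/C.

E_θ ≈ 17.8 N/C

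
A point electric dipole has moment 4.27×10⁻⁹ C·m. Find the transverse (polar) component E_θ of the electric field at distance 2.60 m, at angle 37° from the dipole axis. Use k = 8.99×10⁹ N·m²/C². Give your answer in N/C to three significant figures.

E_θ ≈ 1.31 N/C

For a dipole, E_θ = (kp sinθ)/r³.
kp/r³ = (8.99×10⁹)(4.27×10⁻⁹)/(2.60)³ = 2.184 N/C.
E_θ = 2.184·sin37° = 1.314 N/C.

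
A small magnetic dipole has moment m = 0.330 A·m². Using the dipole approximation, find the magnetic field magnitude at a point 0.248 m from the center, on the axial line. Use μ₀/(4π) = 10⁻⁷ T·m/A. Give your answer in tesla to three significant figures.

B ≈ 4.33×10⁻⁶ T

On axis B = (μ₀/4π)·2m/r³.
B = 2·(10⁻⁷)·(0.330) / (0.248)³ = 4.327×10⁻⁶ T.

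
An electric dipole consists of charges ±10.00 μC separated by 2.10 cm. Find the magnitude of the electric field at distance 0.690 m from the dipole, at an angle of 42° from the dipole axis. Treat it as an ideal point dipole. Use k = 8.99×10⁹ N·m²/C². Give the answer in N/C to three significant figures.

Dipole moment p = qd = (1.00×10⁻⁵ C)(0.0210 m) = 2.10×10⁻⁷ C·m.
At angle θ the dipole field magnitude is E = (kp/r³)·√(1 + 3cos²θ).
kp/r³ = (8.99×10⁹)(2.10×10⁻⁷) / (0.690)³ = 5747 N/C.
√(1 + 3cos²42°) = √(1 + 3·0.5523) = √2.6568 ≈ 1.6300.
E ≈ 5747 × 1.630 = 9367 N/C.

E ≈ 9370 N/C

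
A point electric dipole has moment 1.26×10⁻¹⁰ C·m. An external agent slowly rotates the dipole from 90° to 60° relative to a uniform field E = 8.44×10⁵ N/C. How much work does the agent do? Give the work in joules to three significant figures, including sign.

W ≈ -5.32×10⁻⁵ J

W_ext = ΔU = U(θ₂) − U(θ₁) = −pE cosθ₂ − (−pE cosθ₁) = pE(cosθ₁ − cosθ₂).
W = (1.26×10⁻¹⁰)(8.44×10⁵)·(cos90° − cos60°) = (1.063×10⁻⁴)·(-0.5000) = -5.317×10⁻⁵ J.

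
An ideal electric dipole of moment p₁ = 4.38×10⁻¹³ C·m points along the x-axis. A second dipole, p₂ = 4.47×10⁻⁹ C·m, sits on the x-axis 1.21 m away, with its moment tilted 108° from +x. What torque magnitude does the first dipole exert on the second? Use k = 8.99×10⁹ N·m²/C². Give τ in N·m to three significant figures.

τ ≈ 1.89×10⁻¹¹ N·m

The second dipole sits on the axis of the first, so the field there is axial: E₁ = 2kp₁/r³ along +x.
E₁ = 2(8.99×10⁹)(4.38×10⁻¹³)/(1.21)³ = 0.004445 N/C.
Torque on the second dipole: τ = p₂ E₁ sinθ.
τ = (4.47×10⁻⁹)(0.004445)·sin108° = 1.890×10⁻¹¹ N·m.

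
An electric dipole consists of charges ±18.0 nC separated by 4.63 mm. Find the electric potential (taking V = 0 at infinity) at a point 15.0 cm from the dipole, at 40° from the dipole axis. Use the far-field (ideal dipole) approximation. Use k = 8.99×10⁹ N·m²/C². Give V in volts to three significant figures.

Dipole moment p = qd = (1.80×10⁻⁸ C)(0.00463 m) = 8.334×10⁻¹¹ C·m.
The dipole potential is V = kp cosθ / r².
V = (8.99×10⁹)(8.334×10⁻¹¹)·cos40° / (0.150)² = 25.51 V.

V ≈ 25.5 V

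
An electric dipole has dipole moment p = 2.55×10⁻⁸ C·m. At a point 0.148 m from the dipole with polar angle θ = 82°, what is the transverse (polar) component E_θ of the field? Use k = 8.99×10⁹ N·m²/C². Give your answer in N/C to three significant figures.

E_θ ≈ 7.00×10⁴ N/C

For a dipole, E_θ = (kp sinθ)/r³.
kp/r³ = (8.99×10⁹)(2.55×10⁻⁸)/(0.148)³ = 7.072×10⁴ N/C.
E_θ = 7.072×10⁴·sin82° = 7.003×10⁴ N/C.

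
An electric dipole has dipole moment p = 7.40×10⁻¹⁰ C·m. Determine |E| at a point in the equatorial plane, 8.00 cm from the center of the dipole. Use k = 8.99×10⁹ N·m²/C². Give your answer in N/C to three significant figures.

E ≈ 1.30×10⁴ N/C

On the perpendicular bisector E = kp/r³ (half the axial value at the same distance).
E = (8.99×10⁹)(7.40×10⁻¹⁰) / (0.0800)³ = 1.299×10⁴ N/C.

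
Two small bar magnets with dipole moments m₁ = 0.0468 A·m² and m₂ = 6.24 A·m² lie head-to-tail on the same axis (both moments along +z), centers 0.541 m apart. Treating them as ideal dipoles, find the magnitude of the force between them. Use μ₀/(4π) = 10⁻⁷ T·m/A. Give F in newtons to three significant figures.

F ≈ 2.05×10⁻⁶ N

On-axis B of dipole 1: B = (μ₀/4π)·2m₁/r³. Force on dipole 2: F = m₂·dB/dr.
dB/dr = −(μ₀/4π)·6m₁/r⁴, so |F| = (μ₀/4π)·6m₁m₂/r⁴.
F = 6(10⁻⁷)(0.0468)(6.24)/(0.541)⁴ = 2.045×10⁻⁶ N.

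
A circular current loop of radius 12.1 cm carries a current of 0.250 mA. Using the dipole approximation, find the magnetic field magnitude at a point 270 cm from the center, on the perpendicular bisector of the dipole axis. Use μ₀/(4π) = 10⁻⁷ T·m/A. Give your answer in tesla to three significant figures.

B ≈ 5.84×10⁻¹⁴ T

Magnetic moment m = IA = Iπa² = (2.50×10⁻⁴)·π·(0.121)² = 1.15×10⁻⁵ A·m².
In the equatorial plane B = (μ₀/4π)·m/r³ (half the axial value).
B = (10⁻⁷)·(1.15×10⁻⁵) / (2.70)³ = 5.843×10⁻¹⁴ T.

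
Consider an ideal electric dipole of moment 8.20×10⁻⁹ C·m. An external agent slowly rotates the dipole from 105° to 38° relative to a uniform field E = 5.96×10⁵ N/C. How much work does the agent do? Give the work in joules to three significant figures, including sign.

W ≈ -0.00512 J

W_ext = ΔU = U(θ₂) − U(θ₁) = −pE cosθ₂ − (−pE cosθ₁) = pE(cosθ₁ − cosθ₂).
W = (8.20×10⁻⁹)(5.96×10⁵)·(cos105° − cos38°) = (0.004887)·(-1.0468) = -0.005116 J.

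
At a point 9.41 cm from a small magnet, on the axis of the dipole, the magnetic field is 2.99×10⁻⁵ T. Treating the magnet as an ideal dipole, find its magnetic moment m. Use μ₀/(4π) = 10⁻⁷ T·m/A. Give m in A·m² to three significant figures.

On axis B = (μ₀/4π)·2m/r³, so m = Br³·4π/(μ₀·2).
m = (2.99×10⁻⁵)·(0.0941)³ / (2·10⁻⁷) = 0.1246 A·m².

m ≈ 0.125 A·m²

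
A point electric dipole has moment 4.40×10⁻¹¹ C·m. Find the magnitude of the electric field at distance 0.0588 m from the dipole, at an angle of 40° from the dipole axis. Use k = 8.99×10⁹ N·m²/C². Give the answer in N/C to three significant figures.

At angle θ the dipole field magnitude is E = (kp/r³)·√(1 + 3cos²θ).
kp/r³ = (8.99×10⁹)(4.40×10⁻¹¹) / (0.0588)³ = 1946 N/C.
√(1 + 3cos²40°) = √(1 + 3·0.5868) = √2.7605 ≈ 1.6615.
E ≈ 1946 × 1.661 = 3233 N/C.

E ≈ 3230 N/C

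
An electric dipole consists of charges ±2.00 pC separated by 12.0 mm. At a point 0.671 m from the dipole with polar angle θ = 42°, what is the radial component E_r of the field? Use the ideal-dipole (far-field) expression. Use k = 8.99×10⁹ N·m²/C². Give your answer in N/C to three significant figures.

Dipole moment p = qd = (2.00×10⁻¹² C)(0.0120 m) = 2.40×10⁻¹⁴ C·m.
For a dipole, E_r = (2kp cosθ)/r³.
kp/r³ = (8.99×10⁹)(2.40×10⁻¹⁴)/(0.671)³ = 7.142×10⁻⁴ N/C.
E_r = 2·7.142×10⁻⁴·cos42° = 0.001061 N/C.

E_r ≈ 0.00106 N/C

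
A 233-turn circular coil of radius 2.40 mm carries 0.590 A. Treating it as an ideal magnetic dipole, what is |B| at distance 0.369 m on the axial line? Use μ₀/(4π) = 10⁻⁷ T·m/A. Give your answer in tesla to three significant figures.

m = NIA = NIπa² = 233·(0.590)·π·(0.00240)² = 0.002488 A·m².
On axis B = (μ₀/4π)·2m/r³.
B = 2·(10⁻⁷)·(0.002488) / (0.369)³ = 9.904×10⁻⁹ T.

B ≈ 9.90×10⁻⁹ T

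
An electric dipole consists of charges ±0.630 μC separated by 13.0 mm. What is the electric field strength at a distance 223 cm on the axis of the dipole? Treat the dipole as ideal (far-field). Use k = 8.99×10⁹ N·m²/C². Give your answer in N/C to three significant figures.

Dipole moment p = qd = (6.30×10⁻⁷ C)(0.0130 m) = 8.19×10⁻⁹ C·m.
On the dipole axis E = 2kp/r³.
E = 2·(8.99×10⁹)(8.19×10⁻⁹) / (2.23)³ = 13.28 N/C.

E ≈ 13.3 N/C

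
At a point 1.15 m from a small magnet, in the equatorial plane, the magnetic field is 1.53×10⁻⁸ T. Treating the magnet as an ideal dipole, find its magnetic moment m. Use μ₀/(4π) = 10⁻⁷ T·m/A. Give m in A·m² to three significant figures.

In the equatorial plane B = (μ₀/4π)·m/r³, so m = Br³·4π/(μ₀).
m = (1.53×10⁻⁸)·(1.15)³ / (10⁻⁷) = 0.2327 A·m².

m ≈ 0.233 A·m²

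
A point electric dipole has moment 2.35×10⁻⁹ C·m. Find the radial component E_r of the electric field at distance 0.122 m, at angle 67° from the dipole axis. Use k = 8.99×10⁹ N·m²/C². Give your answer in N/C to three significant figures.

For a dipole, E_r = (2kp cosθ)/r³.
kp/r³ = (8.99×10⁹)(2.35×10⁻⁹)/(0.122)³ = 1.163×10⁴ N/C.
E_r = 2·1.163×10⁴·cos67° = 9092 N/C.

E_r ≈ 9090 N/C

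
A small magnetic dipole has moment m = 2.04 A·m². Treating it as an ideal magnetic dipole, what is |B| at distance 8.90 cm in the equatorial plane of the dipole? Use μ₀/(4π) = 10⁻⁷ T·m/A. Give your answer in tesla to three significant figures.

B ≈ 2.89×10⁻⁴ T

In the equatorial plane B = (μ₀/4π)·m/r³ (half the axial value).
B = (10⁻⁷)·(2.04) / (0.0890)³ = 2.894×10⁻⁴ T.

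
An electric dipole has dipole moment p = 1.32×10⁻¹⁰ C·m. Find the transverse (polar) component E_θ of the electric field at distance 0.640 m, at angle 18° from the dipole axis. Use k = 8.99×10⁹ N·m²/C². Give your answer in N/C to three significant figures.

E_θ ≈ 1.40 N/C

For a dipole, E_θ = (kp sinθ)/r³.
kp/r³ = (8.99×10⁹)(1.32×10⁻¹⁰)/(0.640)³ = 4.527 N/C.
E_θ = 4.527·sin18° = 1.399 N/C.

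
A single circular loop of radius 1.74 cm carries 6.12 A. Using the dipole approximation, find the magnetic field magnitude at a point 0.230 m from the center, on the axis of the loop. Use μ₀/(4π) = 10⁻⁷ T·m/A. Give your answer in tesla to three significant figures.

B ≈ 9.57×10⁻⁸ T

Magnetic moment m = IA = Iπa² = (6.12)·π·(0.0174)² = 0.005821 A·m².
On axis B = (μ₀/4π)·2m/r³.
B = 2·(10⁻⁷)·(0.005821) / (0.230)³ = 9.569×10⁻⁸ T.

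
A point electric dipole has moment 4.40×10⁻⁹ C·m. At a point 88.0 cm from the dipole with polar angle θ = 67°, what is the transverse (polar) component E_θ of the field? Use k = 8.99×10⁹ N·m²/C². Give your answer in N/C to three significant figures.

For a dipole, E_θ = (kp sinθ)/r³.
kp/r³ = (8.99×10⁹)(4.40×10⁻⁹)/(0.880)³ = 58.04 N/C.
E_θ = 58.04·sin67° = 53.43 N/C.

E_θ ≈ 53.4 N/C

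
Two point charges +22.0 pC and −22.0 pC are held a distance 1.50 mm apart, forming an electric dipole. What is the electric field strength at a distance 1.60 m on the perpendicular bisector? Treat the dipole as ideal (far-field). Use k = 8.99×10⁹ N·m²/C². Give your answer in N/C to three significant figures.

Dipole moment p = qd = (2.20×10⁻¹¹ C)(0.00150 m) = 3.30×10⁻¹⁴ C·m.
In the equatorial plane E = kp/r³.
E = (8.99×10⁹)(3.30×10⁻¹⁴) / (1.60)³ = 7.243×10⁻⁵ N/C.

E ≈ 7.24×10⁻⁵ N/C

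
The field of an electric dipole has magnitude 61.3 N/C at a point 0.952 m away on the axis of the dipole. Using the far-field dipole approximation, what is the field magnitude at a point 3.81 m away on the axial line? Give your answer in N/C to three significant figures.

Dipole fields scale as 1/r³ in the far field; the geometry is the same at both points.
E₂ = E₁ · (r₁/r₂)³ = 61.3 · (0.952/3.81)³.
(r₁/r₂)³ = (0.2499)³ = 0.0156.
E₂ ≈ 0.9563 N/C.

E ≈ 0.956 N/C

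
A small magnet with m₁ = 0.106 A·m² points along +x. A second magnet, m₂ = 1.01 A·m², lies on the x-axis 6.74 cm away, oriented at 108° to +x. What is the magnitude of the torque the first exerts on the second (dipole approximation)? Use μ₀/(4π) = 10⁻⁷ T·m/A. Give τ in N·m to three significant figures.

τ ≈ 6.65×10⁻⁵ N·m

Dipole B is on the axis of dipole A, so B₁ there is axial: B₁ = (μ₀/4π)·2m₁/r³ along +x.
B₁ = 2(10⁻⁷)(0.106)/(0.0674)³ = 6.924×10⁻⁵ T.
τ = m₂ B₁ sinθ.
τ = (1.01)(6.924×10⁻⁵)·sin108° = 6.651×10⁻⁵ N·m.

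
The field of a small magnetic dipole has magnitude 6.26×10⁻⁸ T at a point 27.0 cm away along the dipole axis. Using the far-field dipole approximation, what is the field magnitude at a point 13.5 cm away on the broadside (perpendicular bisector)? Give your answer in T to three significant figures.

Dipole fields scale as 1/r³ in the far field.
The axial field is twice the equatorial field at the same r, so the geometry factor is 1/2.
B₂ = B₁ · (1/2) · (r₁/r₂)³ = 6.26×10⁻⁸ · 0.5 · (27.0/13.5)³.
(r₁/r₂)³ = (2)³ = 8.
B₂ ≈ 2.504×10⁻⁷ T.

B ≈ 2.50×10⁻⁷ T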